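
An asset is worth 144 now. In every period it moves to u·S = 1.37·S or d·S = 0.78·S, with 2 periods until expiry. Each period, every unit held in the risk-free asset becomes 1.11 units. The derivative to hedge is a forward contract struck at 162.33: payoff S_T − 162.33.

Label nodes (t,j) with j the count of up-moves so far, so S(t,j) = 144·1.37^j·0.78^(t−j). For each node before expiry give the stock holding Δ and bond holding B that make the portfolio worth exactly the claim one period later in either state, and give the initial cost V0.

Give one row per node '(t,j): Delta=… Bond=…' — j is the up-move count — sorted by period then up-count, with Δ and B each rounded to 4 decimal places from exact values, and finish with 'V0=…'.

(0,0): Delta=1.0000 Bond=-131.7507
(1,0): Delta=1.0000 Bond=-146.2432
(1,1): Delta=1.0000 Bond=-146.2432
V0=12.2493

Risk-neutral probability p* = (R−d)/(u−d) = (1.11−0.78)/(1.37−0.78) = 0.5593.
At expiry t=2: V(2,0)=-74.7204, V(2,1)=-8.4516, V(2,2)=107.9436
  t=1,j=0: stock 112.3200 → up 153.8784 (V=-8.4516), down 87.6096 (V=-74.7204). Price -33.9232; hedge Δ=1.0000, bond B=-146.2432.
  t=1,j=1: stock 197.2800 → up 270.2736 (V=107.9436), down 153.8784 (V=-8.4516). Price 51.0368; hedge Δ=1.0000, bond B=-146.2432.
  t=0,j=0: stock 144.0000 → up 197.2800 (V=51.0368), down 112.3200 (V=-33.9232). Price 12.2493; hedge Δ=1.0000, bond B=-131.7507.
Root portfolio cost Δ·144+B reproduces V0=12.2493.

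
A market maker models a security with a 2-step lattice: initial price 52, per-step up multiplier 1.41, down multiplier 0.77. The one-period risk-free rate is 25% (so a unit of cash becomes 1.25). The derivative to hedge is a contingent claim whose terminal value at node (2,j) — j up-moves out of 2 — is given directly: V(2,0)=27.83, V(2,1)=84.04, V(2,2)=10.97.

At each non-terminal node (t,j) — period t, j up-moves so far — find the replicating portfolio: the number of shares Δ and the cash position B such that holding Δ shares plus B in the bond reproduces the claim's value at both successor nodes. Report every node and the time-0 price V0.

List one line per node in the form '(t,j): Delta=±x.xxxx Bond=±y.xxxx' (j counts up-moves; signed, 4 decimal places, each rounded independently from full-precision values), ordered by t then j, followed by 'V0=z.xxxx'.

(0,0): Delta=-0.9796 Bond=76.1695
(1,0): Delta=2.1935 Bond=-31.8381
(1,1): Delta=-1.5572 Bond=137.5619
V0=25.2320

No-arbitrage ⇒ martingale measure with p* = (R−d)/(u−d) = 0.7500.
Payoff layer (t=2): V(2,0)=27.8300, V(2,1)=84.0400, V(2,2)=10.9700
  t=1,j=0: stock 40.0400 → up 56.4564 (V=84.0400), down 30.8308 (V=27.8300). Price 55.9900; hedge Δ=2.1935, bond B=-31.8381.
  t=1,j=1: stock 73.3200 → up 103.3812 (V=10.9700), down 56.4564 (V=84.0400). Price 23.3900; hedge Δ=-1.5572, bond B=137.5619.
  t=0,j=0: stock 52.0000 → up 73.3200 (V=23.3900), down 40.0400 (V=55.9900). Price 25.2320; hedge Δ=-0.9796, bond B=76.1695.
Self-financing check: at every node Δ·S+B equals the discounted successor values.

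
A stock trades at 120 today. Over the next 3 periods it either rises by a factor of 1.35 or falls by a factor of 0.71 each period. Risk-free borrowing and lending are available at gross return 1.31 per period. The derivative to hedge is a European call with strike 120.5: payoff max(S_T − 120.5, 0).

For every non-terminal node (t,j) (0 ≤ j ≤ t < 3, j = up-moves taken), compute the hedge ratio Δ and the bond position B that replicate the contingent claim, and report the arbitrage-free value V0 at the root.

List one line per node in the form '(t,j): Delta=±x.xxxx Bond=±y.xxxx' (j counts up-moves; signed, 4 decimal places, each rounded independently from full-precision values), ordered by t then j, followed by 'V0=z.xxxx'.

(0,0): Delta=0.9643 Bond=-49.1214
(1,0): Delta=0.4564 Bond=-21.0765
(1,1): Delta=0.9821 Bond=-67.2339
(2,0): Delta=0.0000 Bond=0.0000
(2,1): Delta=0.4724 Bond=-29.4509
(2,2): Delta=1.0000 Bond=-91.9847
V0=66.5972

The replicating-portfolio and risk-neutral prices coincide; use p* = (1.31−0.71)/(1.35−0.71) = 0.9375 for the latter.
At expiry t=3: V(3,0)=0.0000, V(3,1)=0.0000, V(3,2)=34.7770, V(3,3)=174.7450
(2,0): S=60.4920. Δ = (V_up−V_dn)/(S_up−S_dn) = (0.0000−0.0000)/(81.6642−42.9493) = 0.0000. V = [p*·0.0000 + (1−p*)·0.0000]/1.31 = 0.0000. B = V − Δ·S = 0.0000.
(2,1): S=115.0200. Δ = (V_up−V_dn)/(S_up−S_dn) = (34.7770−0.0000)/(155.2770−81.6642) = 0.4724. V = [p*·34.7770 + (1−p*)·0.0000]/1.31 = 24.8881. B = V − Δ·S = -29.4509.
(2,2): S=218.7000. Δ = (V_up−V_dn)/(S_up−S_dn) = (174.7450−34.7770)/(295.2450−155.2770) = 1.0000. V = [p*·174.7450 + (1−p*)·34.7770]/1.31 = 126.7153. B = V − Δ·S = -91.9847.
(1,0): S=85.2000. Δ = (V_up−V_dn)/(S_up−S_dn) = (24.8881−0.0000)/(115.0200−60.4920) = 0.4564. V = [p*·24.8881 + (1−p*)·0.0000]/1.31 = 17.8112. B = V − Δ·S = -21.0765.
(1,1): S=162.0000. Δ = (V_up−V_dn)/(S_up−S_dn) = (126.7153−24.8881)/(218.7000−115.0200) = 0.9821. V = [p*·126.7153 + (1−p*)·24.8881]/1.31 = 91.8710. B = V − Δ·S = -67.2339.
(0,0): S=120.0000. Δ = (V_up−V_dn)/(S_up−S_dn) = (91.8710−17.8112)/(162.0000−85.2000) = 0.9643. V = [p*·91.8710 + (1−p*)·17.8112]/1.31 = 66.5972. B = V − Δ·S = -49.1214.
Each (Δ,B) replicates both successor values, so the strategy is self-financing and V0 is arbitrage-free.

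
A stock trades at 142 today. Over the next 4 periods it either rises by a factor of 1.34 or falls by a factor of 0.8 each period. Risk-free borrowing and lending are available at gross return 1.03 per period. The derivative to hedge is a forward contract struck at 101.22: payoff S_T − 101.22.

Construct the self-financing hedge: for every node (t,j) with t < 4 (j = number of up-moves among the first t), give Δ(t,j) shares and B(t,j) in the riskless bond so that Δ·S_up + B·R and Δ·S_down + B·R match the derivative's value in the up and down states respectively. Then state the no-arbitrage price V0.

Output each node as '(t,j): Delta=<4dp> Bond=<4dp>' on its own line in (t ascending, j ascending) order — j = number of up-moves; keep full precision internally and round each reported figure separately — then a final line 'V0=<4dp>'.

Under the risk-neutral measure, an up-move has probability p* = (R−d)/(u−d) = 0.4259 and values discount at R = 1.03.
At expiry t=4: V(4,0)=-43.0568, V(4,1)=-3.7966, V(4,2)=61.9641, V(4,3)=172.1134, V(4,4)=356.6135
(3,0): S=72.7040. Δ = (V_up−V_dn)/(S_up−S_dn) = (-3.7966−-43.0568)/(97.4234−58.1632) = 1.0000. V = [p*·-3.7966 + (1−p*)·-43.0568]/1.03 = -25.5678. B = V − Δ·S = -98.2718.
(3,1): S=121.7792. Δ = (V_up−V_dn)/(S_up−S_dn) = (61.9641−-3.7966)/(163.1841−97.4234) = 1.0000. V = [p*·61.9641 + (1−p*)·-3.7966]/1.03 = 23.5074. B = V − Δ·S = -98.2718.
(3,2): S=203.9802. Δ = (V_up−V_dn)/(S_up−S_dn) = (172.1134−61.9641)/(273.3334−163.1841) = 1.0000. V = [p*·172.1134 + (1−p*)·61.9641]/1.03 = 105.7083. B = V − Δ·S = -98.2718.
(3,3): S=341.6668. Δ = (V_up−V_dn)/(S_up−S_dn) = (356.6135−172.1134)/(457.8335−273.3334) = 1.0000. V = [p*·356.6135 + (1−p*)·172.1134]/1.03 = 243.3949. B = V − Δ·S = -98.2718.
(2,0): S=90.8800. Δ = (V_up−V_dn)/(S_up−S_dn) = (23.5074−-25.5678)/(121.7792−72.7040) = 1.0000. V = [p*·23.5074 + (1−p*)·-25.5678]/1.03 = -4.5296. B = V − Δ·S = -95.4096.
(2,1): S=152.2240. Δ = (V_up−V_dn)/(S_up−S_dn) = (105.7083−23.5074)/(203.9802−121.7792) = 1.0000. V = [p*·105.7083 + (1−p*)·23.5074]/1.03 = 56.8144. B = V − Δ·S = -95.4096.
(2,2): S=254.9752. Δ = (V_up−V_dn)/(S_up−S_dn) = (243.3949−105.7083)/(341.6668−203.9802) = 1.0000. V = [p*·243.3949 + (1−p*)·105.7083]/1.03 = 159.5656. B = V − Δ·S = -95.4096.
(1,0): S=113.6000. Δ = (V_up−V_dn)/(S_up−S_dn) = (56.8144−-4.5296)/(152.2240−90.8800) = 1.0000. V = [p*·56.8144 + (1−p*)·-4.5296]/1.03 = 20.9694. B = V − Δ·S = -92.6306.
(1,1): S=190.2800. Δ = (V_up−V_dn)/(S_up−S_dn) = (159.5656−56.8144)/(254.9752−152.2240) = 1.0000. V = [p*·159.5656 + (1−p*)·56.8144]/1.03 = 97.6494. B = V − Δ·S = -92.6306.
(0,0): S=142.0000. Δ = (V_up−V_dn)/(S_up−S_dn) = (97.6494−20.9694)/(190.2800−113.6000) = 1.0000. V = [p*·97.6494 + (1−p*)·20.9694]/1.03 = 52.0673. B = V − Δ·S = -89.9327.
Root portfolio cost Δ·142+B reproduces V0=52.0673.

(0,0): Delta=1.0000 Bond=-89.9327
(1,0): Delta=1.0000 Bond=-92.6306
(1,1): Delta=1.0000 Bond=-92.6306
(2,0): Delta=1.0000 Bond=-95.4096
(2,1): Delta=1.0000 Bond=-95.4096
(2,2): Delta=1.0000 Bond=-95.4096
(3,0): Delta=1.0000 Bond=-98.2718
(3,1): Delta=1.0000 Bond=-98.2718
(3,2): Delta=1.0000 Bond=-98.2718
(3,3): Delta=1.0000 Bond=-98.2718
V0=52.0673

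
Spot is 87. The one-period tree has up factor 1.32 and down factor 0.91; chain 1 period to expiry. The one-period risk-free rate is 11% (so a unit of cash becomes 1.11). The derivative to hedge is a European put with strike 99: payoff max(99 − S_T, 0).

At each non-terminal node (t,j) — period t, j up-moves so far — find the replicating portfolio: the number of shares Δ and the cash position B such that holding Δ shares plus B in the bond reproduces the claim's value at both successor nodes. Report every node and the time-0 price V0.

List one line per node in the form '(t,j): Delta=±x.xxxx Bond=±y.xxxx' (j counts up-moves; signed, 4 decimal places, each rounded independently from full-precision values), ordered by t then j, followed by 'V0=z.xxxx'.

(0,0): Delta=-0.5559 Bond=57.5162
V0=9.1503

Under the risk-neutral measure, an up-move has probability p* = (R−d)/(u−d) = 0.4878 and values discount at R = 1.11.
Terminal payoffs: V(1,0)=19.8300, V(1,1)=0.0000
Node (0,0) S=87.0000: V=(p*·0.0000+(1−p*)·19.8300)/1.11=9.1503; Δ=(0.0000−19.8300)/(114.8400−79.1700)=-0.5559; B=V−Δ·S=57.5162
Root portfolio cost Δ·87+B reproduces V0=9.1503.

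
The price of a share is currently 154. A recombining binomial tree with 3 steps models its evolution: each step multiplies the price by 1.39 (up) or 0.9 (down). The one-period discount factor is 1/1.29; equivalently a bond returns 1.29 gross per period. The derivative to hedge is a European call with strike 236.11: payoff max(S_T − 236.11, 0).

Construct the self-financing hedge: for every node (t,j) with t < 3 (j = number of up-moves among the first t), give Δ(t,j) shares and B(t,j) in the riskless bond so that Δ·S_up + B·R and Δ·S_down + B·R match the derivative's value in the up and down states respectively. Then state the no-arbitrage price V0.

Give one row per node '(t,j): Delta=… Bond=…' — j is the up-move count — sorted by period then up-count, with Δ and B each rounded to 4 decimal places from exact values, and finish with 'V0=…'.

(0,0): Delta=0.8175 Bond=-78.4813
(1,0): Delta=0.2878 Bond=-27.8297
(1,1): Delta=0.9054 Bond=-120.0643
(2,0): Delta=0.0000 Bond=0.0000
(2,1): Delta=0.3356 Bond=-45.1054
(2,2): Delta=1.0000 Bond=-183.0310
V0=47.4080

Since d<R<u, set p* = (R−d)/(u−d) = 0.7959; price each node as the discounted p*-expectation of its children.
Terminal values V(3,·): V(3,0)=0.0000, V(3,1)=0.0000, V(3,2)=31.6791, V(3,3)=177.4753
  t=2,j=0: stock 124.7400 → up 173.3886 (V=0.0000), down 112.2660 (V=0.0000). Price 0.0000; hedge Δ=0.0000, bond B=0.0000.
  t=2,j=1: stock 192.6540 → up 267.7891 (V=31.6791), down 173.3886 (V=0.0000). Price 19.5457; hedge Δ=0.3356, bond B=-45.1054.
  t=2,j=2: stock 297.5434 → up 413.5853 (V=177.4753), down 267.7891 (V=31.6791). Price 114.5124; hedge Δ=1.0000, bond B=-183.0310.
  t=1,j=0: stock 138.6000 → up 192.6540 (V=19.5457), down 124.7400 (V=0.0000). Price 12.0595; hedge Δ=0.2878, bond B=-27.8297.
  t=1,j=1: stock 214.0600 → up 297.5434 (V=114.5124), down 192.6540 (V=19.5457). Price 73.7453; hedge Δ=0.9054, bond B=-120.0643.
  t=0,j=0: stock 154.0000 → up 214.0600 (V=73.7453), down 138.6000 (V=12.0595). Price 47.4080; hedge Δ=0.8175, bond B=-78.4813.
Check: Δ(0,0)·S0 + B(0,0) = 47.4080 = V0.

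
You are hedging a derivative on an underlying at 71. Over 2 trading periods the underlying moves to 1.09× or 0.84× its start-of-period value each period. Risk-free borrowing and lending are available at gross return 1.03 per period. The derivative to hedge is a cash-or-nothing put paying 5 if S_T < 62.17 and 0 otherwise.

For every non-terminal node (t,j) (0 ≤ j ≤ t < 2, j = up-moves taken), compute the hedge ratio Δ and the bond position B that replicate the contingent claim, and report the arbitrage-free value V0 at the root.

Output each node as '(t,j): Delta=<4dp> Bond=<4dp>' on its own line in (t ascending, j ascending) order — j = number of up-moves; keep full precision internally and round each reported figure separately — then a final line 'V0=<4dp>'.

The replicating-portfolio and risk-neutral prices coincide; use p* = (1.03−0.84)/(1.09−0.84) = 0.7600 for the latter.
Payoff layer (t=2): V(2,0)=5.0000, V(2,1)=0.0000, V(2,2)=0.0000
  t=1,j=0: stock 59.6400 → up 65.0076 (V=0.0000), down 50.0976 (V=5.0000). Price 1.1650; hedge Δ=-0.3353, bond B=21.1650.
  t=1,j=1: stock 77.3900 → up 84.3551 (V=0.0000), down 65.0076 (V=0.0000). Price 0.0000; hedge Δ=0.0000, bond B=0.0000.
  t=0,j=0: stock 71.0000 → up 77.3900 (V=0.0000), down 59.6400 (V=1.1650). Price 0.2715; hedge Δ=-0.0656, bond B=4.9317.
Each (Δ,B) replicates both successor values, so the strategy is self-financing and V0 is arbitrage-free.

(0,0): Delta=-0.0656 Bond=4.9317
(1,0): Delta=-0.3353 Bond=21.1650
(1,1): Delta=0.0000 Bond=0.0000
V0=0.2715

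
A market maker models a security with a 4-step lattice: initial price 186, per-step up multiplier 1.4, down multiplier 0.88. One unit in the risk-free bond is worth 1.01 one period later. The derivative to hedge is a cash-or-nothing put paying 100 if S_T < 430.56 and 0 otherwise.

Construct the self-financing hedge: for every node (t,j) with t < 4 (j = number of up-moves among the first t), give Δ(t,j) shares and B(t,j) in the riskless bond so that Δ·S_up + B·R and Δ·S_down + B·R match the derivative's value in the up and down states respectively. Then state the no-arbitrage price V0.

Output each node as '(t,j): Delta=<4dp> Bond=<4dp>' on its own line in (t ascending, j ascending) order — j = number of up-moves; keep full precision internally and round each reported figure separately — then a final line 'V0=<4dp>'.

Risk-neutral probability p* = (R−d)/(u−d) = (1.01−0.88)/(1.4−0.88) = 0.2500.
At expiry t=4: V(4,0)=100.0000, V(4,1)=100.0000, V(4,2)=100.0000, V(4,3)=0.0000, V(4,4)=0.0000
  t=3,j=0: stock 126.7538 → up 177.4553 (V=100.0000), down 111.5433 (V=100.0000). Price 99.0099; hedge Δ=0.0000, bond B=99.0099.
  t=3,j=1: stock 201.6538 → up 282.3153 (V=100.0000), down 177.4553 (V=100.0000). Price 99.0099; hedge Δ=0.0000, bond B=99.0099.
  t=3,j=2: stock 320.8128 → up 449.1379 (V=0.0000), down 282.3153 (V=100.0000). Price 74.2574; hedge Δ=-0.5994, bond B=266.5651.
  t=3,j=3: stock 510.3840 → up 714.5376 (V=0.0000), down 449.1379 (V=0.0000). Price 0.0000; hedge Δ=0.0000, bond B=0.0000.
  t=2,j=0: stock 144.0384 → up 201.6538 (V=99.0099), down 126.7538 (V=99.0099). Price 98.0296; hedge Δ=0.0000, bond B=98.0296.
  t=2,j=1: stock 229.1520 → up 320.8128 (V=74.2574), down 201.6538 (V=99.0099). Price 91.9028; hedge Δ=-0.2077, bond B=139.5037.
  t=2,j=2: stock 364.5600 → up 510.3840 (V=0.0000), down 320.8128 (V=74.2574). Price 55.1417; hedge Δ=-0.3917, bond B=197.9444.
  t=1,j=0: stock 163.6800 → up 229.1520 (V=91.9028), down 144.0384 (V=98.0296). Price 95.5425; hedge Δ=-0.0720, bond B=107.3249.
  t=1,j=1: stock 260.4000 → up 364.5600 (V=55.1417), down 229.1520 (V=91.9028). Price 81.8935; hedge Δ=-0.2715, bond B=152.5880.
  t=0,j=0: stock 186.0000 → up 260.4000 (V=81.8935), down 163.6800 (V=95.5425). Price 91.2181; hedge Δ=-0.1411, bond B=117.4660.
Check: Δ(0,0)·S0 + B(0,0) = 91.2181 = V0.

(0,0): Delta=-0.1411 Bond=117.4660
(1,0): Delta=-0.0720 Bond=107.3249
(1,1): Delta=-0.2715 Bond=152.5880
(2,0): Delta=0.0000 Bond=98.0296
(2,1): Delta=-0.2077 Bond=139.5037
(2,2): Delta=-0.3917 Bond=197.9444
(3,0): Delta=0.0000 Bond=99.0099
(3,1): Delta=0.0000 Bond=99.0099
(3,2): Delta=-0.5994 Bond=266.5651
(3,3): Delta=0.0000 Bond=0.0000
V0=91.2181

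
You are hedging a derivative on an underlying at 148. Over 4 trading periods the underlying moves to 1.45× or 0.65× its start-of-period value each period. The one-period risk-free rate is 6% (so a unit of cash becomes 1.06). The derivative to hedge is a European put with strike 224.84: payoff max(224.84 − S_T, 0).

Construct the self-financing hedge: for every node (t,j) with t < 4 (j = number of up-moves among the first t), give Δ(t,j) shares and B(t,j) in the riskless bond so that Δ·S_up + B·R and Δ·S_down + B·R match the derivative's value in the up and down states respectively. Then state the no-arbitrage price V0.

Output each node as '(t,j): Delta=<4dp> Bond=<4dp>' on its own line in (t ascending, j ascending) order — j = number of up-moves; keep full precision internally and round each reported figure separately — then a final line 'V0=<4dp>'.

Risk-neutral probability p* = (R−d)/(u−d) = (1.06−0.65)/(1.45−0.65) = 0.5125.
Terminal payoffs: V(4,0)=198.4211, V(4,1)=165.9055, V(4,2)=93.3707, V(4,3)=0.0000, V(4,4)=0.0000
(3,0): S=40.6445. Δ = (V_up−V_dn)/(S_up−S_dn) = (165.9055−198.4211)/(58.9345−26.4189) = -1.0000. V = [p*·165.9055 + (1−p*)·198.4211]/1.06 = 171.4687. B = V − Δ·S = 212.1132.
(3,1): S=90.6685. Δ = (V_up−V_dn)/(S_up−S_dn) = (93.3707−165.9055)/(131.4693−58.9345) = -1.0000. V = [p*·93.3707 + (1−p*)·165.9055]/1.06 = 121.4447. B = V − Δ·S = 212.1132.
(3,2): S=202.2605. Δ = (V_up−V_dn)/(S_up−S_dn) = (0.0000−93.3707)/(293.2777−131.4693) = -0.5770. V = [p*·0.0000 + (1−p*)·93.3707]/1.06 = 42.9417. B = V − Δ·S = 159.6550.
(3,3): S=451.1965. Δ = (V_up−V_dn)/(S_up−S_dn) = (0.0000−0.0000)/(654.2349−293.2777) = 0.0000. V = [p*·0.0000 + (1−p*)·0.0000]/1.06 = 0.0000. B = V − Δ·S = 0.0000.
(2,0): S=62.5300. Δ = (V_up−V_dn)/(S_up−S_dn) = (121.4447−171.4687)/(90.6685−40.6445) = -1.0000. V = [p*·121.4447 + (1−p*)·171.4687]/1.06 = 137.5768. B = V − Δ·S = 200.1068.
(2,1): S=139.4900. Δ = (V_up−V_dn)/(S_up−S_dn) = (42.9417−121.4447)/(202.2605−90.6685) = -0.7035. V = [p*·42.9417 + (1−p*)·121.4447]/1.06 = 76.6150. B = V − Δ·S = 174.7438.
(2,2): S=311.1700. Δ = (V_up−V_dn)/(S_up−S_dn) = (0.0000−42.9417)/(451.1965−202.2605) = -0.1725. V = [p*·0.0000 + (1−p*)·42.9417]/1.06 = 19.7491. B = V − Δ·S = 73.4263.
(1,0): S=96.2000. Δ = (V_up−V_dn)/(S_up−S_dn) = (76.6150−137.5768)/(139.4900−62.5300) = -0.7921. V = [p*·76.6150 + (1−p*)·137.5768]/1.06 = 100.3150. B = V − Δ·S = 176.5172.
(1,1): S=214.6000. Δ = (V_up−V_dn)/(S_up−S_dn) = (19.7491−76.6150)/(311.1700−139.4900) = -0.3312. V = [p*·19.7491 + (1−p*)·76.6150]/1.06 = 44.7842. B = V − Δ·S = 115.8666.
(0,0): S=148.0000. Δ = (V_up−V_dn)/(S_up−S_dn) = (44.7842−100.3150)/(214.6000−96.2000) = -0.4690. V = [p*·44.7842 + (1−p*)·100.3150]/1.06 = 67.7882. B = V − Δ·S = 137.2017.
The time-0 hedge costs 67.7882, which is the no-arbitrage price.

(0,0): Delta=-0.4690 Bond=137.2017
(1,0): Delta=-0.7921 Bond=176.5172
(1,1): Delta=-0.3312 Bond=115.8666
(2,0): Delta=-1.0000 Bond=200.1068
(2,1): Delta=-0.7035 Bond=174.7438
(2,2): Delta=-0.1725 Bond=73.4263
(3,0): Delta=-1.0000 Bond=212.1132
(3,1): Delta=-1.0000 Bond=212.1132
(3,2): Delta=-0.5770 Bond=159.6550
(3,3): Delta=0.0000 Bond=0.0000
V0=67.7882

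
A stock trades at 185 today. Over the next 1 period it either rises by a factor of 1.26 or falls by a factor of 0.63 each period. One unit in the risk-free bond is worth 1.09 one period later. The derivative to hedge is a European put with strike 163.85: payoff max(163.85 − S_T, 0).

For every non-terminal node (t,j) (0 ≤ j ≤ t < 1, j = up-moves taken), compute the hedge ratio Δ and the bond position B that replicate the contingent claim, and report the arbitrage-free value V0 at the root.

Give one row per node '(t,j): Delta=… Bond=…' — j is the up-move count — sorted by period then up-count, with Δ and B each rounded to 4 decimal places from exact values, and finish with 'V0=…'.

(0,0): Delta=-0.4058 Bond=86.7890
V0=11.7096

The replicating-portfolio and risk-neutral prices coincide; use p* = (1.09−0.63)/(1.26−0.63) = 0.7302 for the latter.
Payoff layer (t=1): V(1,0)=47.3000, V(1,1)=0.0000
(0,0): S=185.0000. Δ = (V_up−V_dn)/(S_up−S_dn) = (0.0000−47.3000)/(233.1000−116.5500) = -0.4058. V = [p*·0.0000 + (1−p*)·47.3000]/1.09 = 11.7096. B = V − Δ·S = 86.7890.
Self-financing check: at every node Δ·S+B equals the discounted successor values.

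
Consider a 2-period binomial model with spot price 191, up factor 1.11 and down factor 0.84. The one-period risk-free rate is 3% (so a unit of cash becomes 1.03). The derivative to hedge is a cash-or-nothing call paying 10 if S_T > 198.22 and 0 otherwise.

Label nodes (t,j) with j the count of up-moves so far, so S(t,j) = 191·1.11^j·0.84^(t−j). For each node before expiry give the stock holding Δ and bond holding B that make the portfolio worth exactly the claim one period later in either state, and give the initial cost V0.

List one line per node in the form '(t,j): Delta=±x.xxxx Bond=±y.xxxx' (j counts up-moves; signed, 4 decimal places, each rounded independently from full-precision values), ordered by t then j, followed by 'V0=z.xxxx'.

Risk-neutral probability p* = (R−d)/(u−d) = (1.03−0.84)/(1.11−0.84) = 0.7037.
Terminal payoffs: V(2,0)=0.0000, V(2,1)=0.0000, V(2,2)=10.0000
  t=1,j=0: stock 160.4400 → up 178.0884 (V=0.0000), down 134.7696 (V=0.0000). Price 0.0000; hedge Δ=0.0000, bond B=0.0000.
  t=1,j=1: stock 212.0100 → up 235.3311 (V=10.0000), down 178.0884 (V=0.0000). Price 6.8321; hedge Δ=0.1747, bond B=-30.2050.
  t=0,j=0: stock 191.0000 → up 212.0100 (V=6.8321), down 160.4400 (V=0.0000). Price 4.6677; hedge Δ=0.1325, bond B=-20.6363.
Check: Δ(0,0)·S0 + B(0,0) = 4.6677 = V0.

(0,0): Delta=0.1325 Bond=-20.6363
(1,0): Delta=0.0000 Bond=0.0000
(1,1): Delta=0.1747 Bond=-30.2050
V0=4.6677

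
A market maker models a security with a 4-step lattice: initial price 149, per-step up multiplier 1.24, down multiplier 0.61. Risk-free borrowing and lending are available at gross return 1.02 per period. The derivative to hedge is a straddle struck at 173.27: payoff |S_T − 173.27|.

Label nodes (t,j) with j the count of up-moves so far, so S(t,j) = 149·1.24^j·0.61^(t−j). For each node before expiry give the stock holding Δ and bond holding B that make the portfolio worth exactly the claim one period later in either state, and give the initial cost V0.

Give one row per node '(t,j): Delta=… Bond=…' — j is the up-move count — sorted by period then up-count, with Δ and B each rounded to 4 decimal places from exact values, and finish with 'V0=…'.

(0,0): Delta=-0.0094 Bond=71.8129
(1,0): Delta=-0.9997 Bond=163.2584
(1,1): Delta=0.2520 Bond=24.9516
(2,0): Delta=-1.0000 Bond=166.5417
(2,1): Delta=-0.9996 Bond=166.5138
(2,2): Delta=0.5824 Bond=-50.2419
(3,0): Delta=-1.0000 Bond=169.8725
(3,1): Delta=-1.0000 Bond=169.8725
(3,2): Delta=-0.9995 Bond=169.8288
(3,3): Delta=1.0000 Bond=-169.8725
V0=70.4178

No-arbitrage ⇒ martingale measure with p* = (R−d)/(u−d) = 0.6508.
Terminal values V(4,·): V(4,0)=152.6397, V(4,1)=131.3330, V(4,2)=88.0210, V(4,3)=0.0231, V(4,4)=178.9979
  t=3,j=0: stock 33.8202 → up 41.9370 (V=131.3330), down 20.6303 (V=152.6397). Price 136.0524; hedge Δ=-1.0000, bond B=169.8725.
  t=3,j=1: stock 68.7492 → up 85.2490 (V=88.0210), down 41.9370 (V=131.3330). Price 101.1234; hedge Δ=-1.0000, bond B=169.8725.
  t=3,j=2: stock 139.7525 → up 173.2931 (V=0.0231), down 85.2490 (V=88.0210). Price 30.1495; hedge Δ=-0.9995, bond B=169.8288.
  t=3,j=3: stock 284.0870 → up 352.2679 (V=178.9979), down 173.2931 (V=0.0231). Price 114.2144; hedge Δ=1.0000, bond B=-169.8725.
  t=2,j=0: stock 55.4429 → up 68.7492 (V=101.1234), down 33.8202 (V=136.0524). Price 111.0988; hedge Δ=-1.0000, bond B=166.5417.
  t=2,j=1: stock 112.7036 → up 139.7525 (V=30.1495), down 68.7492 (V=101.1234). Price 53.8569; hedge Δ=-0.9996, bond B=166.5138.
  t=2,j=2: stock 229.1024 → up 284.0870 (V=114.2144), down 139.7525 (V=30.1495). Price 83.1945; hedge Δ=0.5824, bond B=-50.2419.
  t=1,j=0: stock 90.8900 → up 112.7036 (V=53.8569), down 55.4429 (V=111.0988). Price 72.3982; hedge Δ=-0.9997, bond B=163.2584.
  t=1,j=1: stock 184.7600 → up 229.1024 (V=83.1945), down 112.7036 (V=53.8569). Price 71.5193; hedge Δ=0.2520, bond B=24.9516.
  t=0,j=0: stock 149.0000 → up 184.7600 (V=71.5193), down 90.8900 (V=72.3982). Price 70.4178; hedge Δ=-0.0094, bond B=71.8129.
The time-0 hedge costs 70.4178, which is the no-arbitrage price.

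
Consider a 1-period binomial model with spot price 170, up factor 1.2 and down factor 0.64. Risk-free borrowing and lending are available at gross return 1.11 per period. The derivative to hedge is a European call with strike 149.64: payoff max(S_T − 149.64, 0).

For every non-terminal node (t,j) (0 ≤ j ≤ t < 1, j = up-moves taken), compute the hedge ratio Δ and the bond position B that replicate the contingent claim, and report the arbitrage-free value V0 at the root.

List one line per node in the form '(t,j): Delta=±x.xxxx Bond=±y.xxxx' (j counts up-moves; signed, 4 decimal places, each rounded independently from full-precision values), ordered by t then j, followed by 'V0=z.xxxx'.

(0,0): Delta=0.5710 Bond=-55.9691
V0=41.1023

The replicating-portfolio and risk-neutral prices coincide; use p* = (1.11−0.64)/(1.2−0.64) = 0.8393 for the latter.
At expiry t=1: V(1,0)=0.0000, V(1,1)=54.3600
(0,0): S=170.0000. Δ = (V_up−V_dn)/(S_up−S_dn) = (54.3600−0.0000)/(204.0000−108.8000) = 0.5710. V = [p*·54.3600 + (1−p*)·0.0000]/1.11 = 41.1023. B = V − Δ·S = -55.9691.
Check: Δ(0,0)·S0 + B(0,0) = 41.1023 = V0.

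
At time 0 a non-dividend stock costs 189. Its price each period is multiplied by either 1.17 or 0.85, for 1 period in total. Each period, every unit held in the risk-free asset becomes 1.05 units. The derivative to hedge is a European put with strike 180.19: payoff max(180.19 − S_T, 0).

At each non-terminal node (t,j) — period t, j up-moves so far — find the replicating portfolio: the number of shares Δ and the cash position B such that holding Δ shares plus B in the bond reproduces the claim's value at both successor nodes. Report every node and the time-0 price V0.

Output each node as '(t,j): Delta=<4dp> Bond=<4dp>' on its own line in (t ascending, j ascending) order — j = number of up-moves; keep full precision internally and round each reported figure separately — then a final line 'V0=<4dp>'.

Under the risk-neutral measure, an up-move has probability p* = (R−d)/(u−d) = 0.6250 and values discount at R = 1.05.
At expiry t=1: V(1,0)=19.5400, V(1,1)=0.0000
  t=0,j=0: stock 189.0000 → up 221.1300 (V=0.0000), down 160.6500 (V=19.5400). Price 6.9786; hedge Δ=-0.3231, bond B=68.0411.
Self-financing check: at every node Δ·S+B equals the discounted successor values.

(0,0): Delta=-0.3231 Bond=68.0411
V0=6.9786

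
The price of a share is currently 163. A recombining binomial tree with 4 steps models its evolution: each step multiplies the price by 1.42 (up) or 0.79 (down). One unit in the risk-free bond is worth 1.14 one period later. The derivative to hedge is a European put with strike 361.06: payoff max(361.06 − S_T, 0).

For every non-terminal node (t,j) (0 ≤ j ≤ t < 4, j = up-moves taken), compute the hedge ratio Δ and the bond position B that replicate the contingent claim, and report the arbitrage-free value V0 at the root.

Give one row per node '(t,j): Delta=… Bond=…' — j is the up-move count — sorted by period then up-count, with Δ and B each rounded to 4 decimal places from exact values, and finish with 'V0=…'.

(0,0): Delta=-0.6479 Bond=174.7847
(1,0): Delta=-0.9776 Bond=241.7079
(1,1): Delta=-0.5012 Bond=165.2919
(2,0): Delta=-1.0000 Bond=277.8239
(2,1): Delta=-0.9677 Bond=273.7255
(2,2): Delta=-0.2936 Bond=120.1986
(3,0): Delta=-1.0000 Bond=316.7193
(3,1): Delta=-1.0000 Bond=316.7193
(3,2): Delta=-0.9533 Bond=308.3094
(3,3): Delta=0.0000 Bond=0.0000
V0=69.1714

Since d<R<u, set p* = (R−d)/(u−d) = 0.5556; price each node as the discounted p*-expectation of its children.
At expiry t=4: V(4,0)=297.5714, V(4,1)=246.9412, V(4,2)=155.9351, V(4,3)=0.0000, V(4,4)=0.0000
Node (3,0) S=80.3654: V=(p*·246.9412+(1−p*)·297.5714)/1.14=236.3539; Δ=(246.9412−297.5714)/(114.1188−63.4886)=-1.0000; B=V−Δ·S=316.7193
Node (3,1) S=144.4542: V=(p*·155.9351+(1−p*)·246.9412)/1.14=172.2651; Δ=(155.9351−246.9412)/(205.1249−114.1188)=-1.0000; B=V−Δ·S=316.7193
Node (3,2) S=259.6518: V=(p*·0.0000+(1−p*)·155.9351)/1.14=60.7934; Δ=(0.0000−155.9351)/(368.7056−205.1249)=-0.9533; B=V−Δ·S=308.3094
Node (3,3) S=466.7159: V=(p*·0.0000+(1−p*)·0.0000)/1.14=0.0000; Δ=(0.0000−0.0000)/(662.7366−368.7056)=0.0000; B=V−Δ·S=0.0000
Node (2,0) S=101.7283: V=(p*·172.2651+(1−p*)·236.3539)/1.14=176.0956; Δ=(172.2651−236.3539)/(144.4542−80.3654)=-1.0000; B=V−Δ·S=277.8239
Node (2,1) S=182.8534: V=(p*·60.7934+(1−p*)·172.2651)/1.14=96.7863; Δ=(60.7934−172.2651)/(259.6518−144.4542)=-0.9677; B=V−Δ·S=273.7255
Node (2,2) S=328.6732: V=(p*·0.0000+(1−p*)·60.7934)/1.14=23.7011; Δ=(0.0000−60.7934)/(466.7159−259.6518)=-0.2936; B=V−Δ·S=120.1986
Node (1,0) S=128.7700: V=(p*·96.7863+(1−p*)·176.0956)/1.14=115.8201; Δ=(96.7863−176.0956)/(182.8534−101.7283)=-0.9776; B=V−Δ·S=241.7079
Node (1,1) S=231.4600: V=(p*·23.7011+(1−p*)·96.7863)/1.14=49.2837; Δ=(23.7011−96.7863)/(328.6732−182.8534)=-0.5012; B=V−Δ·S=165.2919
Node (0,0) S=163.0000: V=(p*·49.2837+(1−p*)·115.8201)/1.14=69.1714; Δ=(49.2837−115.8201)/(231.4600−128.7700)=-0.6479; B=V−Δ·S=174.7847
Check: Δ(0,0)·S0 + B(0,0) = 69.1714 = V0.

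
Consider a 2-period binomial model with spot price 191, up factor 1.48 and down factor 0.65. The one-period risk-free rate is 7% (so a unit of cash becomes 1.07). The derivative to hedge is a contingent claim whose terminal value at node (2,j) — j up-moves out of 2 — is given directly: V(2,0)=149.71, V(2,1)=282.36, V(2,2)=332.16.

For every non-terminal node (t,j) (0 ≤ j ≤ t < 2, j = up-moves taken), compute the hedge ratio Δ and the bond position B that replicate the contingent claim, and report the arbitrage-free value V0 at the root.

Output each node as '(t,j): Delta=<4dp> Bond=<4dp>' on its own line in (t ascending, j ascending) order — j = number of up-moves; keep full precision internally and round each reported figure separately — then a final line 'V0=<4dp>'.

Since d<R<u, set p* = (R−d)/(u−d) = 0.5060; price each node as the discounted p*-expectation of its children.
Terminal values V(2,·): V(2,0)=149.7100, V(2,1)=282.3600, V(2,2)=332.1600
(1,0): S=124.1500. Δ = (V_up−V_dn)/(S_up−S_dn) = (282.3600−149.7100)/(183.7420−80.6975) = 1.2873. V = [p*·282.3600 + (1−p*)·149.7100]/1.07 = 202.6487. B = V − Δ·S = 42.8294.
(1,1): S=282.6800. Δ = (V_up−V_dn)/(S_up−S_dn) = (332.1600−282.3600)/(418.3664−183.7420) = 0.2123. V = [p*·332.1600 + (1−p*)·282.3600]/1.07 = 287.4393. B = V − Δ·S = 227.4393.
(0,0): S=191.0000. Δ = (V_up−V_dn)/(S_up−S_dn) = (287.4393−202.6487)/(282.6800−124.1500) = 0.5349. V = [p*·287.4393 + (1−p*)·202.6487]/1.07 = 229.4904. B = V − Δ·S = 127.3331.
Root portfolio cost Δ·191+B reproduces V0=229.4904.

(0,0): Delta=0.5349 Bond=127.3331
(1,0): Delta=1.2873 Bond=42.8294
(1,1): Delta=0.2123 Bond=227.4393
V0=229.4904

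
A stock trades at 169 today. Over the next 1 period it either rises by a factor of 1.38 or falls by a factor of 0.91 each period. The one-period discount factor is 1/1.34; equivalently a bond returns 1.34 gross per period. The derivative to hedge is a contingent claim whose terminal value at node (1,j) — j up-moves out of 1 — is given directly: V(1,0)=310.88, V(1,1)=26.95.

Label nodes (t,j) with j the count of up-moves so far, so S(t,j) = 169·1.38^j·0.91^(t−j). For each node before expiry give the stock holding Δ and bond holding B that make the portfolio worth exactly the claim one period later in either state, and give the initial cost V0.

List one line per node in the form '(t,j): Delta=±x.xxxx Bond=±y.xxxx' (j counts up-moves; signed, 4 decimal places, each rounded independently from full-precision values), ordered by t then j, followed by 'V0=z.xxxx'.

No-arbitrage ⇒ martingale measure with p* = (R−d)/(u−d) = 0.9149.
Payoff layer (t=1): V(1,0)=310.8800, V(1,1)=26.9500
  t=0,j=0: stock 169.0000 → up 233.2200 (V=26.9500), down 153.7900 (V=310.8800). Price 38.1450; hedge Δ=-3.5746, bond B=642.2513.
Root portfolio cost Δ·169+B reproduces V0=38.1450.

(0,0): Delta=-3.5746 Bond=642.2513
V0=38.1450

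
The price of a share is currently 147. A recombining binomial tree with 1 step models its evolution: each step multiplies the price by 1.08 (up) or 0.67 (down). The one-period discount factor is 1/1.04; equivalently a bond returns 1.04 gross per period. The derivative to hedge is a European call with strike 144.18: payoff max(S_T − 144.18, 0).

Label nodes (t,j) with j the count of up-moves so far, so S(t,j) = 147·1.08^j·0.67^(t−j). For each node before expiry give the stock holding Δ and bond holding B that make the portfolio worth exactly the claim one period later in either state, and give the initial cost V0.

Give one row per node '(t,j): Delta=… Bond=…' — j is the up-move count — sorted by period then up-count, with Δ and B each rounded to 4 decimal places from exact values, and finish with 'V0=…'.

Since d<R<u, set p* = (R−d)/(u−d) = 0.9024; price each node as the discounted p*-expectation of its children.
At expiry t=1: V(1,0)=0.0000, V(1,1)=14.5800
Node (0,0) S=147.0000: V=(p*·14.5800+(1−p*)·0.0000)/1.04=12.6515; Δ=(14.5800−0.0000)/(158.7600−98.4900)=0.2419; B=V−Δ·S=-22.9095
The time-0 hedge costs 12.6515, which is the no-arbitrage price.

(0,0): Delta=0.2419 Bond=-22.9095
V0=12.6515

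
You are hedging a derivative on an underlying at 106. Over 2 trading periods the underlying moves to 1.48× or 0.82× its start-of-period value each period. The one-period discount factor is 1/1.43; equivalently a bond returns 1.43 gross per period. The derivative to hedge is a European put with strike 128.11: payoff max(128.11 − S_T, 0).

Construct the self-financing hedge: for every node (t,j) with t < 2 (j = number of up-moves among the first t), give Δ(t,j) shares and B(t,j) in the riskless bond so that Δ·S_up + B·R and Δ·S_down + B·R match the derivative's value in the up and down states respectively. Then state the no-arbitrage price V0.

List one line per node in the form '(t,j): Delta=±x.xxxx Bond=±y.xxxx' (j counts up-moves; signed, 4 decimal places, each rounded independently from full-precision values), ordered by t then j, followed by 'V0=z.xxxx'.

(0,0): Delta=-0.0430 Bond=4.7216
(1,0): Delta=-0.9907 Bond=89.1255
(1,1): Delta=0.0000 Bond=0.0000
V0=0.1595

The replicating-portfolio and risk-neutral prices coincide; use p* = (1.43−0.82)/(1.48−0.82) = 0.9242 for the latter.
Terminal values V(2,·): V(2,0)=56.8356, V(2,1)=0.0000, V(2,2)=0.0000
Node (1,0) S=86.9200: V=(p*·0.0000+(1−p*)·56.8356)/1.43=3.0110; Δ=(0.0000−56.8356)/(128.6416−71.2744)=-0.9907; B=V−Δ·S=89.1255
Node (1,1) S=156.8800: V=(p*·0.0000+(1−p*)·0.0000)/1.43=0.0000; Δ=(0.0000−0.0000)/(232.1824−128.6416)=0.0000; B=V−Δ·S=0.0000
Node (0,0) S=106.0000: V=(p*·0.0000+(1−p*)·3.0110)/1.43=0.1595; Δ=(0.0000−3.0110)/(156.8800−86.9200)=-0.0430; B=V−Δ·S=4.7216
Root portfolio cost Δ·106+B reproduces V0=0.1595.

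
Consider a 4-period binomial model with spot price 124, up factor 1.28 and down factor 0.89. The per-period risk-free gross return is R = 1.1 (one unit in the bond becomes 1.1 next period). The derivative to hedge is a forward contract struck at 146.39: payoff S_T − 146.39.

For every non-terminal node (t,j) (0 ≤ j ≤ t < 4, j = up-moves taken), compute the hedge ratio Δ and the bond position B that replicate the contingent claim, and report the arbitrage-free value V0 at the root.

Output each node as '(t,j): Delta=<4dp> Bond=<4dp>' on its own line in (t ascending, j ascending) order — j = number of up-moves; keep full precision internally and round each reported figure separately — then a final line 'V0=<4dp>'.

(0,0): Delta=1.0000 Bond=-99.9863
(1,0): Delta=1.0000 Bond=-109.9850
(1,1): Delta=1.0000 Bond=-109.9850
(2,0): Delta=1.0000 Bond=-120.9835
(2,1): Delta=1.0000 Bond=-120.9835
(2,2): Delta=1.0000 Bond=-120.9835
(3,0): Delta=1.0000 Bond=-133.0818
(3,1): Delta=1.0000 Bond=-133.0818
(3,2): Delta=1.0000 Bond=-133.0818
(3,3): Delta=1.0000 Bond=-133.0818
V0=24.0137

Under the risk-neutral measure, an up-move has probability p* = (R−d)/(u−d) = 0.5385 and values discount at R = 1.1.
Payoff layer (t=4): V(4,0)=-68.5896, V(4,1)=-34.4973, V(4,2)=14.5343, V(4,3)=85.0517, V(4,4)=186.4700
Node (3,0) S=87.4162: V=(p*·-34.4973+(1−p*)·-68.5896)/1.1=-45.6657; Δ=(-34.4973−-68.5896)/(111.8927−77.8004)=1.0000; B=V−Δ·S=-133.0818
Node (3,1) S=125.7221: V=(p*·14.5343+(1−p*)·-34.4973)/1.1=-7.3597; Δ=(14.5343−-34.4973)/(160.9243−111.8927)=1.0000; B=V−Δ·S=-133.0818
Node (3,2) S=180.8138: V=(p*·85.0517+(1−p*)·14.5343)/1.1=47.7320; Δ=(85.0517−14.5343)/(231.4417−160.9243)=1.0000; B=V−Δ·S=-133.0818
Node (3,3) S=260.0468: V=(p*·186.4700+(1−p*)·85.0517)/1.1=126.9650; Δ=(186.4700−85.0517)/(332.8600−231.4417)=1.0000; B=V−Δ·S=-133.0818
Node (2,0) S=98.2204: V=(p*·-7.3597+(1−p*)·-45.6657)/1.1=-22.7631; Δ=(-7.3597−-45.6657)/(125.7221−87.4162)=1.0000; B=V−Δ·S=-120.9835
Node (2,1) S=141.2608: V=(p*·47.7320+(1−p*)·-7.3597)/1.1=20.2773; Δ=(47.7320−-7.3597)/(180.8138−125.7221)=1.0000; B=V−Δ·S=-120.9835
Node (2,2) S=203.1616: V=(p*·126.9650+(1−p*)·47.7320)/1.1=82.1781; Δ=(126.9650−47.7320)/(260.0468−180.8138)=1.0000; B=V−Δ·S=-120.9835
Node (1,0) S=110.3600: V=(p*·20.2773+(1−p*)·-22.7631)/1.1=0.3750; Δ=(20.2773−-22.7631)/(141.2608−98.2204)=1.0000; B=V−Δ·S=-109.9850
Node (1,1) S=158.7200: V=(p*·82.1781+(1−p*)·20.2773)/1.1=48.7350; Δ=(82.1781−20.2773)/(203.1616−141.2608)=1.0000; B=V−Δ·S=-109.9850
Node (0,0) S=124.0000: V=(p*·48.7350+(1−p*)·0.3750)/1.1=24.0137; Δ=(48.7350−0.3750)/(158.7200−110.3600)=1.0000; B=V−Δ·S=-99.9863
Self-financing check: at every node Δ·S+B equals the discounted successor values.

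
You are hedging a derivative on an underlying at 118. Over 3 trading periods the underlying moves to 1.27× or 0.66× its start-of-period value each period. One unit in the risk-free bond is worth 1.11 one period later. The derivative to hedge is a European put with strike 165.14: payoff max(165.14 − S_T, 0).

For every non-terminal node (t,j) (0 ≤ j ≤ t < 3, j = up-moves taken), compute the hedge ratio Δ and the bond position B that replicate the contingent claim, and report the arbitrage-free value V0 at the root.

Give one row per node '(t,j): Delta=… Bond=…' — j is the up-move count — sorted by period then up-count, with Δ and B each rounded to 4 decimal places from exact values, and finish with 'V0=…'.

Risk-neutral probability p* = (R−d)/(u−d) = (1.11−0.66)/(1.27−0.66) = 0.7377.
At expiry t=3: V(3,0)=131.2155, V(3,1)=99.8610, V(3,2)=39.5273, V(3,3)=0.0000
Node (2,0) S=51.4008: V=(p*·99.8610+(1−p*)·131.2155)/1.11=97.3740; Δ=(99.8610−131.2155)/(65.2790−33.9245)=-1.0000; B=V−Δ·S=148.7748
Node (2,1) S=98.9076: V=(p*·39.5273+(1−p*)·99.8610)/1.11=49.8672; Δ=(39.5273−99.8610)/(125.6127−65.2790)=-1.0000; B=V−Δ·S=148.7748
Node (2,2) S=190.3222: V=(p*·0.0000+(1−p*)·39.5273)/1.11=9.3404; Δ=(0.0000−39.5273)/(241.7092−125.6127)=-0.3405; B=V−Δ·S=74.1393
Node (1,0) S=77.8800: V=(p*·49.8672+(1−p*)·97.3740)/1.11=56.1513; Δ=(49.8672−97.3740)/(98.9076−51.4008)=-1.0000; B=V−Δ·S=134.0313
Node (1,1) S=149.8600: V=(p*·9.3404+(1−p*)·49.8672)/1.11=17.9913; Δ=(9.3404−49.8672)/(190.3222−98.9076)=-0.4433; B=V−Δ·S=84.4287
Node (0,0) S=118.0000: V=(p*·17.9913+(1−p*)·56.1513)/1.11=25.2257; Δ=(17.9913−56.1513)/(149.8600−77.8800)=-0.5301; B=V−Δ·S=87.7831
The time-0 hedge costs 25.2257, which is the no-arbitrage price.

(0,0): Delta=-0.5301 Bond=87.7831
(1,0): Delta=-1.0000 Bond=134.0313
(1,1): Delta=-0.4433 Bond=84.4287
(2,0): Delta=-1.0000 Bond=148.7748
(2,1): Delta=-1.0000 Bond=148.7748
(2,2): Delta=-0.3405 Bond=74.1393
V0=25.2257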